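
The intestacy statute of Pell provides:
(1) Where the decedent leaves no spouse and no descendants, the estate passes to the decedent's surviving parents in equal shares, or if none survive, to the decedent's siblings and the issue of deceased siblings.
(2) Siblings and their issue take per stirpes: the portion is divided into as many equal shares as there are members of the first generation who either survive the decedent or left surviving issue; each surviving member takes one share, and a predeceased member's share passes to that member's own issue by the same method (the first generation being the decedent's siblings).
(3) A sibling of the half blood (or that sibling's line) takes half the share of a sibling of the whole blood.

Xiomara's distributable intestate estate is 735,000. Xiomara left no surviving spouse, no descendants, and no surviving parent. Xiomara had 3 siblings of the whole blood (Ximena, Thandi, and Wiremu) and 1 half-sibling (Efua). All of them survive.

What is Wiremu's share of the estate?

The entire 735,000 passes to the siblings and their issue.
Counting each half-blood sibling's line as half a unit, there are 7/2 units in 735,000, so one unit is 210,000. Whole-blood lines (Ximena, Thandi, and Wiremu) take 210,000 each; half-blood lines (Efua) take 105,000 each.

Wiremu receives 210,000.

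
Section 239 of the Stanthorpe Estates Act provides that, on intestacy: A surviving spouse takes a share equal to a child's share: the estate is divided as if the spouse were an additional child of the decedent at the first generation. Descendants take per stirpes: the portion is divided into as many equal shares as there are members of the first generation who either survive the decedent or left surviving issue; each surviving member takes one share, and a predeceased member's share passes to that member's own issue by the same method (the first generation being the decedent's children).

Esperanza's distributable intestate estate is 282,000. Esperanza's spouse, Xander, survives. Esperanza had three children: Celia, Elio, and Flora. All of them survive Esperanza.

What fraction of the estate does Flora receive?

Flora receives 1/4 of the estate.

The spouse counts as an additional share at the children's level, so there are 4 primary shares of 70,500. Xander takes one such share (70,500).
The children's combined portion (211,500) is divided into 3 shares of 70,500: Celia, Elio, and Flora each take 70,500.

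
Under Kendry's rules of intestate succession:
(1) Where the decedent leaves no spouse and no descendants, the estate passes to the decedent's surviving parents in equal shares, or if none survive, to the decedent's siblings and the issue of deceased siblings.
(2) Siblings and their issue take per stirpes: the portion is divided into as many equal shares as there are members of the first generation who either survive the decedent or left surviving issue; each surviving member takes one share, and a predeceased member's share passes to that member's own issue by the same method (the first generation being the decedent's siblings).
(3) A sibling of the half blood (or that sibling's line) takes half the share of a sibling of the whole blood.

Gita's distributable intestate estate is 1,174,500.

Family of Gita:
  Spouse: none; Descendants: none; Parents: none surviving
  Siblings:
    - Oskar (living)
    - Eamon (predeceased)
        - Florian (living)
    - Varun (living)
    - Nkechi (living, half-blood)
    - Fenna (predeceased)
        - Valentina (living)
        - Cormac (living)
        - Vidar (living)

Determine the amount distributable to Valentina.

Valentina receives 87,000.

The entire 1,174,500 passes to the siblings and their issue.
Counting each half-blood sibling's line as half a unit, there are 9/2 units in 1,174,500, so one unit is 261,000. Whole-blood lines (Oskar, Eamon, Varun, and Fenna) take 261,000 each; half-blood lines (Nkechi) take 130,500 each.
Eamon's share (261,000) passes entirely to Florian.
Fenna's share (261,000) is divided into 3 shares of 87,000: Valentina, Cormac, and Vidar each take 87,000.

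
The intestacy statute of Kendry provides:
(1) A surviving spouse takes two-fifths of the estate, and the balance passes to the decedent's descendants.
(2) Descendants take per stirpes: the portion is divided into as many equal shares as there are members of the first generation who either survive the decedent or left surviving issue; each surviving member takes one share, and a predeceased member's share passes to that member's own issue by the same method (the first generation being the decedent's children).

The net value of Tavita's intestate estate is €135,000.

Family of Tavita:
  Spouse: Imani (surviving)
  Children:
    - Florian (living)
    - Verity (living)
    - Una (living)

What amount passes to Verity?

Verity receives €27,000.

Imani takes two-fifths of €135,000 = €54,000. The remaining €81,000 passes to the descendants.
The descendants' portion (€81,000) is divided into 3 shares of €27,000: Florian, Verity, and Una each take €27,000.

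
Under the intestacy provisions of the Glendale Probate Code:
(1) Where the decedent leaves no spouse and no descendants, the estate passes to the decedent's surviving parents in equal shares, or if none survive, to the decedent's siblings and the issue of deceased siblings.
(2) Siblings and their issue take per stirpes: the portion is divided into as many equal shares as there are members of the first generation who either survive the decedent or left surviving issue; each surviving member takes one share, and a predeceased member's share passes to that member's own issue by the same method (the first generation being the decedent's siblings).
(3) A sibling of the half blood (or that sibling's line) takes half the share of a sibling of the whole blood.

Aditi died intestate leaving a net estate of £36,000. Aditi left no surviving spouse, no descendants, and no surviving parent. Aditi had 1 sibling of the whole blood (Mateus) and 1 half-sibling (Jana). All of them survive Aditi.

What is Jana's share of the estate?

The entire £36,000 passes to the siblings and their issue.
Counting each half-blood sibling's line as half a unit, there are 3/2 units in £36,000, so one unit is £24,000. Whole-blood lines (Mateus) take £24,000 each; half-blood lines (Jana) take £12,000 each.

Jana receives £12,000.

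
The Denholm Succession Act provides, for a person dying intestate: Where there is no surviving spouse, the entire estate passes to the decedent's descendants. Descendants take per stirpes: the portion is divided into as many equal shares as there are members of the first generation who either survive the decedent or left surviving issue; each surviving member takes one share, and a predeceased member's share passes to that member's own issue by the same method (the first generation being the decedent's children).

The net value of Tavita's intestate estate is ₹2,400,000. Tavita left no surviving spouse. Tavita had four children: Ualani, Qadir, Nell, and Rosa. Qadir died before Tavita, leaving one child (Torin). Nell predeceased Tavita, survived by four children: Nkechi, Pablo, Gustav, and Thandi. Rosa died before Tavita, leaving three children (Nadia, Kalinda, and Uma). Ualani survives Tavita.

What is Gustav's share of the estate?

Gustav receives ₹150,000.

The entire ₹2,400,000 passes to the descendants.
That amount (₹2,400,000) is divided into 4 shares of ₹600,000: Ualani takes ₹600,000; Qadir's ₹600,000 share passes to Qadir's issue; Nell's ₹600,000 share passes to Nell's issue; Rosa's ₹600,000 share passes to Rosa's issue.
Qadir's share (₹600,000) passes entirely to Torin.
Nell's share (₹600,000) is divided into 4 shares of ₹150,000: Nkechi, Pablo, Gustav, and Thandi each take ₹150,000.
Rosa's share (₹600,000) is divided into 3 shares of ₹200,000: Nadia, Kalinda, and Uma each take ₹200,000.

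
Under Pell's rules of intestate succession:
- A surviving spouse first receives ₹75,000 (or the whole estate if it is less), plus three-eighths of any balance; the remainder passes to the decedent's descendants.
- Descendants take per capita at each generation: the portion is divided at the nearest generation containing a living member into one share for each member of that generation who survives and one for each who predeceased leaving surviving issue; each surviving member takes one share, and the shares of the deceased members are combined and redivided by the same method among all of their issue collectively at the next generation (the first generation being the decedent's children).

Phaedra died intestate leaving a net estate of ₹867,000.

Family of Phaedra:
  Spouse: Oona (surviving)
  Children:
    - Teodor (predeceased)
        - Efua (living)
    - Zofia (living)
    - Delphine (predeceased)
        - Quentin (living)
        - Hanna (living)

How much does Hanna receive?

Hanna receives ₹110,000.

Oona first takes ₹75,000, leaving a balance of ₹792,000. Oona then takes three-eighths of the balance (₹297,000), for a total of ₹372,000. The remaining ₹495,000 passes to the descendants.
The descendants' portion (₹495,000) is divided at the children's generation into 3 shares of ₹165,000. Zofia takes ₹165,000. The 2 shares of the deceased (Teodor and Delphine) are combined into a pool of ₹330,000.
That pool (₹330,000) is divided at the grandchildren's generation equally among Efua, Quentin, and Hanna: ₹110,000 each.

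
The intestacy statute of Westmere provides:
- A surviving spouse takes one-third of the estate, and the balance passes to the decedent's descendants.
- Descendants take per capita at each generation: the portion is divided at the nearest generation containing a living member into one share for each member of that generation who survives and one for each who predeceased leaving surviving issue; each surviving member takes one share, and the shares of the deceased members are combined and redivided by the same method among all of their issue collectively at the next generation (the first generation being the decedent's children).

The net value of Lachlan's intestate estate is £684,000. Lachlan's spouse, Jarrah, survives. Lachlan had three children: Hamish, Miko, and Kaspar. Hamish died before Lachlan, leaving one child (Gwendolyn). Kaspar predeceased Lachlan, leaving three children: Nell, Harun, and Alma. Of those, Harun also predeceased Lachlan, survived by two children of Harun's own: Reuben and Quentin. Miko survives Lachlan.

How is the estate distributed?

Jarrah takes one-third of £684,000 = £228,000. The remaining £456,000 passes to the descendants.
The descendants' portion (£456,000) is divided at the children's generation into 3 shares of £152,000. Miko takes £152,000. The 2 shares of the deceased (Hamish and Kaspar) are combined into a pool of £304,000.
That pool (£304,000) is divided at the grandchildren's generation into 4 shares of £76,000. Gwendolyn, Nell, and Alma each take £76,000. The remaining share for the deceased Harun (£76,000) is carried to the next generation.
That pool (£76,000) is divided at the great-grandchildren's generation equally among Reuben and Quentin: £38,000 each.

Jarrah: £228,000; Gwendolyn: £76,000; Miko: £152,000; Nell: £76,000; Reuben: £38,000; Quentin: £38,000; Alma: £76,000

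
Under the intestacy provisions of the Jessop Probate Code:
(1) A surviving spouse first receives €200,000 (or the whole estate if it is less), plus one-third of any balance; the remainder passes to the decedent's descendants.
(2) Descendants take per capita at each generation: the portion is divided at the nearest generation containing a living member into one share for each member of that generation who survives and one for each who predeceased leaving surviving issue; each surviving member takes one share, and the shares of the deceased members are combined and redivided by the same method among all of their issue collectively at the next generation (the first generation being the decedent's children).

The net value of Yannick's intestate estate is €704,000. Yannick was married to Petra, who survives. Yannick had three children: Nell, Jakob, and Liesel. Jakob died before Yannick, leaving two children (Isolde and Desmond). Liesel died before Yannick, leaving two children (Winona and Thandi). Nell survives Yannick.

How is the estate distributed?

Petra: €368,000; Nell: €112,000; Isolde: €56,000; Desmond: €56,000; Winona: €56,000; Thandi: €56,000

Petra first takes €200,000, leaving a balance of €504,000. Petra then takes one-third of the balance (€168,000), for a total of €368,000. The remaining €336,000 passes to the descendants.
The descendants' portion (€336,000) is divided at the children's generation into 3 shares of €112,000. Nell takes €112,000. The 2 shares of the deceased (Jakob and Liesel) are combined into a pool of €224,000.
That pool (€224,000) is divided at the grandchildren's generation equally among Isolde, Desmond, Winona, and Thandi: €56,000 each.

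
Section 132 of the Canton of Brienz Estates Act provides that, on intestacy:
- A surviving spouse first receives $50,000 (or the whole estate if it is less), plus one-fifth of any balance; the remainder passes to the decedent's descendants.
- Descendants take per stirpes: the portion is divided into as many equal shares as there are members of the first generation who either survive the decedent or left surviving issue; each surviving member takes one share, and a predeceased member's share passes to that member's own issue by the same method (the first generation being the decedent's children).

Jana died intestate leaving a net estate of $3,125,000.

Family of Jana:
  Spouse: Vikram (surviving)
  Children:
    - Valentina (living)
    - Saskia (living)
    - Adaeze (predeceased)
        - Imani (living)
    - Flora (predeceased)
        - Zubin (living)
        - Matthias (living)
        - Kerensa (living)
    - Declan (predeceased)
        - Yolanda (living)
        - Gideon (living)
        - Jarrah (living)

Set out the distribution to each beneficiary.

Vikram first takes $50,000, leaving a balance of $3,075,000. Vikram then takes one-fifth of the balance ($615,000), for a total of $665,000. The remaining $2,460,000 passes to the descendants.
The descendants' portion ($2,460,000) is divided into 5 shares of $492,000: Valentina and Saskia each take $492,000; Adaeze's $492,000 share passes to Adaeze's issue; Flora's $492,000 share passes to Flora's issue; Declan's $492,000 share passes to Declan's issue.
Adaeze's share ($492,000) passes entirely to Imani.
Flora's share ($492,000) is divided into 3 shares of $164,000: Zubin, Matthias, and Kerensa each take $164,000.
Declan's share ($492,000) is divided into 3 shares of $164,000: Yolanda, Gideon, and Jarrah each take $164,000.

Vikram: $665,000; Valentina: $492,000; Saskia: $492,000; Imani: $492,000; Zubin: $164,000; Matthias: $164,000; Kerensa: $164,000; Yolanda: $164,000; Gideon: $164,000; Jarrah: $164,000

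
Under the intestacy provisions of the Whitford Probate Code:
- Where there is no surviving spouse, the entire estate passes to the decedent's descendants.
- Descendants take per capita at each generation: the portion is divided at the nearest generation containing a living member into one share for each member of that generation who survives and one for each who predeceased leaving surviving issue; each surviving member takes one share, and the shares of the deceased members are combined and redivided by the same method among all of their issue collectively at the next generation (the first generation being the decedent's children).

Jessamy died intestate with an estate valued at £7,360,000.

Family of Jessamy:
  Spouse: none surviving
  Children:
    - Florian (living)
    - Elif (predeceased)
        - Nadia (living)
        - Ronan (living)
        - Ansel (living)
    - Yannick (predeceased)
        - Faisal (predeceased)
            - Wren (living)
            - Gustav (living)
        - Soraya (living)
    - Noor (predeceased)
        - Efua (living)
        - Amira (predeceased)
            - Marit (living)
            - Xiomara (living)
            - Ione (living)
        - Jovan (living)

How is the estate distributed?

Florian: £1,840,000; Nadia: £690,000; Ronan: £690,000; Ansel: £690,000; Wren: £276,000; Gustav: £276,000; Soraya: £690,000; Efua: £690,000; Marit: £276,000; Xiomara: £276,000; Ione: £276,000; Jovan: £690,000

The entire £7,360,000 passes to the descendants.
That amount (£7,360,000) is divided at the children's generation into 4 shares of £1,840,000. Florian takes £1,840,000. The 3 shares of the deceased (Elif, Yannick, and Noor) are combined into a pool of £5,520,000.
That pool (£5,520,000) is divided at the grandchildren's generation into 8 shares of £690,000. Nadia, Ronan, Ansel, Soraya, Efua, and Jovan each take £690,000. The 2 shares of the deceased (Faisal and Amira) are combined into a pool of £1,380,000.
That pool (£1,380,000) is divided at the great-grandchildren's generation equally among Wren, Gustav, Marit, Xiomara, and Ione: £276,000 each.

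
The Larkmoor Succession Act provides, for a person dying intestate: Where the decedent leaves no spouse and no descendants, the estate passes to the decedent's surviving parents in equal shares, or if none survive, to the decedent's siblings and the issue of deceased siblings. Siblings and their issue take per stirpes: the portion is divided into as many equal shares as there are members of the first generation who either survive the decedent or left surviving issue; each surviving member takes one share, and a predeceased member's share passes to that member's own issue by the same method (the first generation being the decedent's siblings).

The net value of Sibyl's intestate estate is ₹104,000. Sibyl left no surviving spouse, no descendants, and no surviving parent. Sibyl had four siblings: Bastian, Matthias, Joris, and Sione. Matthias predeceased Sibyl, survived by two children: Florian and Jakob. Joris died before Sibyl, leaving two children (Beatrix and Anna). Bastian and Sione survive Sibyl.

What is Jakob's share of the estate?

Jakob receives ₹13,000.

The entire ₹104,000 passes to the siblings and their issue.
That amount (₹104,000) is divided into 4 shares of ₹26,000: Bastian and Sione each take ₹26,000; Matthias's ₹26,000 share passes to Matthias's issue; Joris's ₹26,000 share passes to Joris's issue.
Matthias's share (₹26,000) is divided into 2 shares of ₹13,000: Florian and Jakob each take ₹13,000.
Joris's share (₹26,000) is divided into 2 shares of ₹13,000: Beatrix and Anna each take ₹13,000.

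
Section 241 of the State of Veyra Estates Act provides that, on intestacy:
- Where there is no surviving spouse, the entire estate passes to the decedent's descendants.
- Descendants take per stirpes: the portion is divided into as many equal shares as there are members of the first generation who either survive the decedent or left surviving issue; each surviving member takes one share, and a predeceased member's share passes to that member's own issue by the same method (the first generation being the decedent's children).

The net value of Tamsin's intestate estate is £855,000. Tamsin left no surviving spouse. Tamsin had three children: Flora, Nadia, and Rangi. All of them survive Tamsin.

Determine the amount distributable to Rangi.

Rangi receives £285,000.

The entire £855,000 passes to the descendants.
That amount (£855,000) is divided into 3 shares of £285,000: Flora, Nadia, and Rangi each take £285,000.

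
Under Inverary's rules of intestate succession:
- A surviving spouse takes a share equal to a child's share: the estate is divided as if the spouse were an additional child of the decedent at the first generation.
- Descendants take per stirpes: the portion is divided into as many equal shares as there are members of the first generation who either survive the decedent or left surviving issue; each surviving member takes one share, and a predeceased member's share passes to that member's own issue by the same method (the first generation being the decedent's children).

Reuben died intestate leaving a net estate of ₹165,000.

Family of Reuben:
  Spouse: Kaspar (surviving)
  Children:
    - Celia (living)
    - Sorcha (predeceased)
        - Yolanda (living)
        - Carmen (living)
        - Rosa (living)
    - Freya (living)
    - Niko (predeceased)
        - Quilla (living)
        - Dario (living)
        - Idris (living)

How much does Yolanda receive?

The spouse counts as an additional share at the children's level, so there are 5 primary shares of ₹33,000. Kaspar takes one such share (₹33,000).
The children's combined portion (₹132,000) is divided into 4 shares of ₹33,000: Celia and Freya each take ₹33,000; Sorcha's ₹33,000 share passes to Sorcha's issue; Niko's ₹33,000 share passes to Niko's issue.
Sorcha's share (₹33,000) is divided into 3 shares of ₹11,000: Yolanda, Carmen, and Rosa each take ₹11,000.
Niko's share (₹33,000) is divided into 3 shares of ₹11,000: Quilla, Dario, and Idris each take ₹11,000.

Yolanda receives ₹11,000.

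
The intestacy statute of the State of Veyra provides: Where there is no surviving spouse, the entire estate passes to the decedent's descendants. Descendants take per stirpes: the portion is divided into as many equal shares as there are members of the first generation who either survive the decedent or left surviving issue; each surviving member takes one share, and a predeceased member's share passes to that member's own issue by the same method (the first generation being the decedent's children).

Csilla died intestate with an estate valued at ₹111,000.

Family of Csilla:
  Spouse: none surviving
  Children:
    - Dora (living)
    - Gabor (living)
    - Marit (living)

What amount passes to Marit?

The entire ₹111,000 passes to the descendants.
That amount (₹111,000) is divided into 3 shares of ₹37,000: Dora, Gabor, and Marit each take ₹37,000.

Marit receives ₹37,000.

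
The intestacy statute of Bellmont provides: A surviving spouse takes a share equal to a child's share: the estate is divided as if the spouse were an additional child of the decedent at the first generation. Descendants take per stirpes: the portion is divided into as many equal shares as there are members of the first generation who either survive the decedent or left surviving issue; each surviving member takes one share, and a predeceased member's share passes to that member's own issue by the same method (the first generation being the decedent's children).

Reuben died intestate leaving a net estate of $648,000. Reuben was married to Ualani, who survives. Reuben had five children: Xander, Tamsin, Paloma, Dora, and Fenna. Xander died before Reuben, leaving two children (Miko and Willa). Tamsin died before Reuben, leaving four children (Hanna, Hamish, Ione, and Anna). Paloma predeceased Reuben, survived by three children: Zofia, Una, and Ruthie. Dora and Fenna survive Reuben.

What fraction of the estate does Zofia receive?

The spouse counts as an additional share at the children's level, so there are 6 primary shares of $108,000. Ualani takes one such share ($108,000).
The children's combined portion ($540,000) is divided into 5 shares of $108,000: Dora and Fenna each take $108,000; Xander's $108,000 share passes to Xander's issue; Tamsin's $108,000 share passes to Tamsin's issue; Paloma's $108,000 share passes to Paloma's issue.
Xander's share ($108,000) is divided into 2 shares of $54,000: Miko and Willa each take $54,000.
Tamsin's share ($108,000) is divided into 4 shares of $27,000: Hanna, Hamish, Ione, and Anna each take $27,000.
Paloma's share ($108,000) is divided into 3 shares of $36,000: Zofia, Una, and Ruthie each take $36,000.

Zofia receives 1/18 of the estate.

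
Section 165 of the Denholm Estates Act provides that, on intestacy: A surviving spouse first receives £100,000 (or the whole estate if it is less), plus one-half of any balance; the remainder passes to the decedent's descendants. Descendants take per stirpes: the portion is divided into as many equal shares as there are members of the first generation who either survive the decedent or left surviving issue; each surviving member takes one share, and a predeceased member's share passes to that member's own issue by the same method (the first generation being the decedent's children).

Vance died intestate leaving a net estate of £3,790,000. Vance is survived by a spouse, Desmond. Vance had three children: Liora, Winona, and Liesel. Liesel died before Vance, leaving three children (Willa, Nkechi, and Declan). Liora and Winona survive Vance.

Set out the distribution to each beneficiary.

Desmond first takes £100,000, leaving a balance of £3,690,000. Desmond then takes one-half of the balance (£1,845,000), for a total of £1,945,000. The remaining £1,845,000 passes to the descendants.
The descendants' portion (£1,845,000) is divided into 3 shares of £615,000: Liora and Winona each take £615,000; Liesel's £615,000 share passes to Liesel's issue.
Liesel's share (£615,000) is divided into 3 shares of £205,000: Willa, Nkechi, and Declan each take £205,000.

Desmond: £1,945,000; Liora: £615,000; Winona: £615,000; Willa: £205,000; Nkechi: £205,000; Declan: £205,000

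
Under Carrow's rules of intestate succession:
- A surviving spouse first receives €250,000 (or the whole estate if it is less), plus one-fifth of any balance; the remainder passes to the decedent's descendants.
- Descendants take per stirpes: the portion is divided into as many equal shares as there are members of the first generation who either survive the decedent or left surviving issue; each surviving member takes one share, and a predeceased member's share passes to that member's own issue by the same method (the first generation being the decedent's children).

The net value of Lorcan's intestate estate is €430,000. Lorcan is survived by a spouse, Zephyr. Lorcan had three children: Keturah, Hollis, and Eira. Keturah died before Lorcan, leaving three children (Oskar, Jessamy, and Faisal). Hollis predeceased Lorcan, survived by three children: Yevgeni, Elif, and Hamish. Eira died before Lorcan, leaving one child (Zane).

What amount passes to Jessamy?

Jessamy receives €16,000.

Zephyr first takes €250,000, leaving a balance of €180,000. Zephyr then takes one-fifth of the balance (€36,000), for a total of €286,000. The remaining €144,000 passes to the descendants.
The descendants' portion (€144,000) is divided into 3 shares of €48,000: Keturah's €48,000 share passes to Keturah's issue; Hollis's €48,000 share passes to Hollis's issue; Eira's €48,000 share passes to Eira's issue.
Keturah's share (€48,000) is divided into 3 shares of €16,000: Oskar, Jessamy, and Faisal each take €16,000.
Hollis's share (€48,000) is divided into 3 shares of €16,000: Yevgeni, Elif, and Hamish each take €16,000.
Eira's share (€48,000) passes entirely to Zane.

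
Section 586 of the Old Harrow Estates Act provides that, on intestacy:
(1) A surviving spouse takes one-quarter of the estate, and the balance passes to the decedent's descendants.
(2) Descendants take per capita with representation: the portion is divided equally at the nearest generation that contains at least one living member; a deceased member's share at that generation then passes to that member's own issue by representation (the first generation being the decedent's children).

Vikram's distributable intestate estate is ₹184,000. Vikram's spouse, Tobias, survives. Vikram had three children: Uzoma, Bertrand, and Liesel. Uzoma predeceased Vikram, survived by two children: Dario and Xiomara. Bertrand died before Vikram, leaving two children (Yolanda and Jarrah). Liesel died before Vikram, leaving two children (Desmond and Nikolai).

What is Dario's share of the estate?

Dario receives ₹23,000.

Tobias takes one-quarter of ₹184,000 = ₹46,000. The remaining ₹138,000 passes to the descendants.
No child survives, so the initial division is made at the grandchildren's generation.
The descendants' portion (₹138,000) is divided into 6 shares of ₹23,000: Dario, Xiomara, Yolanda, Jarrah, Desmond, and Nikolai each take ₹23,000.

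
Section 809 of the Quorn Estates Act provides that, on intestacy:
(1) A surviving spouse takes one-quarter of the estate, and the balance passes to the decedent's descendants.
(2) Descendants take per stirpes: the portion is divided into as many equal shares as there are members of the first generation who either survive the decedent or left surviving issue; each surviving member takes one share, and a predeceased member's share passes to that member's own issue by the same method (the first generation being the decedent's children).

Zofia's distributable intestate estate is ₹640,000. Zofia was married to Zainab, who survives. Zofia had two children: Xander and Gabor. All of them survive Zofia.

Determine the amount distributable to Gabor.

Zainab takes one-quarter of ₹640,000 = ₹160,000. The remaining ₹480,000 passes to the descendants.
The descendants' portion (₹480,000) is divided into 2 shares of ₹240,000: Xander and Gabor each take ₹240,000.

Gabor receives ₹240,000.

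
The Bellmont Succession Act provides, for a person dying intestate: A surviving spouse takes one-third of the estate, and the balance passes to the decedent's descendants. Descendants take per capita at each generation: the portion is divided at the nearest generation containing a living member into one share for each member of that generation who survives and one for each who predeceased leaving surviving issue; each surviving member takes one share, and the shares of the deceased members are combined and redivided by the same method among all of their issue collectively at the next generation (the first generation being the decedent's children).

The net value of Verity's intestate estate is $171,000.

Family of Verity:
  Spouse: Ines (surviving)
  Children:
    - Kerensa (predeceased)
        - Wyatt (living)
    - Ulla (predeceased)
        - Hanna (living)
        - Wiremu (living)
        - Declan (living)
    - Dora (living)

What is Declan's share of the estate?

Declan receives $19,000.

Ines takes one-third of $171,000 = $57,000. The remaining $114,000 passes to the descendants.
The descendants' portion ($114,000) is divided at the children's generation into 3 shares of $38,000. Dora takes $38,000. The 2 shares of the deceased (Kerensa and Ulla) are combined into a pool of $76,000.
That pool ($76,000) is divided at the grandchildren's generation equally among Wyatt, Hanna, Wiremu, and Declan: $19,000 each.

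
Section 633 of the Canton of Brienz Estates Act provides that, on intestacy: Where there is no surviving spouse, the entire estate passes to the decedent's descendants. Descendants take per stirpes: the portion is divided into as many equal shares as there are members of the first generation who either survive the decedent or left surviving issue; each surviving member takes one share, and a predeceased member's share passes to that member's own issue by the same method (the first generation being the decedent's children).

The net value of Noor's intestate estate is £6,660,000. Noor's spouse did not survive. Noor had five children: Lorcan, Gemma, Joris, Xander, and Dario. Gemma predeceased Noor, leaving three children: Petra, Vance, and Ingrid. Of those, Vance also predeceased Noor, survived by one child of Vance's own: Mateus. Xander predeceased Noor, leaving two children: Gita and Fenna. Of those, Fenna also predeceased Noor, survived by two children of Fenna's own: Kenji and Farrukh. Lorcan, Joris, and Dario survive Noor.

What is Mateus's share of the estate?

The entire £6,660,000 passes to the descendants.
That amount (£6,660,000) is divided into 5 shares of £1,332,000: Lorcan, Joris, and Dario each take £1,332,000; Gemma's £1,332,000 share passes to Gemma's issue; Xander's £1,332,000 share passes to Xander's issue.
Gemma's share (£1,332,000) is divided into 3 shares of £444,000: Petra and Ingrid each take £444,000; Vance's £444,000 share passes to Vance's issue.
Vance's share (£444,000) passes entirely to Mateus.
Xander's share (£1,332,000) is divided into 2 shares of £666,000: Gita takes £666,000; Fenna's £666,000 share passes to Fenna's issue.
Fenna's share (£666,000) is divided into 2 shares of £333,000: Kenji and Farrukh each take £333,000.

Mateus receives £444,000.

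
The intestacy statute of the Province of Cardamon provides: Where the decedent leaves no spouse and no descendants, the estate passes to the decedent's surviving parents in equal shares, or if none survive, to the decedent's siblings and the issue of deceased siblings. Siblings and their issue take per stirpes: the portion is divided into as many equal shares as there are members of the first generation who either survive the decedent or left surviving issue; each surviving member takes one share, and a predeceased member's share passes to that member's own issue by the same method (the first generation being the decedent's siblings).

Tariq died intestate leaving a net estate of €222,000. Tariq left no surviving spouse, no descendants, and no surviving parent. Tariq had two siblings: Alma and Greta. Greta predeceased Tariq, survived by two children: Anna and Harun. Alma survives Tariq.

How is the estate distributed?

The entire €222,000 passes to the siblings and their issue.
That amount (€222,000) is divided into 2 shares of €111,000: Alma takes €111,000; Greta's €111,000 share passes to Greta's issue.
Greta's share (€111,000) is divided into 2 shares of €55,500: Anna and Harun each take €55,500.

Alma: €111,000; Anna: €55,500; Harun: €55,500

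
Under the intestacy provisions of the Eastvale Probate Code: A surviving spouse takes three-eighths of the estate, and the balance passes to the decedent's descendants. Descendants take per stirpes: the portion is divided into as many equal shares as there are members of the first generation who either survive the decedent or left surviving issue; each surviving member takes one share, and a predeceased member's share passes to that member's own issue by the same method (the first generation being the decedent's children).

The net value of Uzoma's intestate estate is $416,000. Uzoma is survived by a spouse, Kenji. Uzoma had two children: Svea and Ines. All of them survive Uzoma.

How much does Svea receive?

Svea receives $130,000.

Kenji takes three-eighths of $416,000 = $156,000. The remaining $260,000 passes to the descendants.
The descendants' portion ($260,000) is divided into 2 shares of $130,000: Svea and Ines each take $130,000.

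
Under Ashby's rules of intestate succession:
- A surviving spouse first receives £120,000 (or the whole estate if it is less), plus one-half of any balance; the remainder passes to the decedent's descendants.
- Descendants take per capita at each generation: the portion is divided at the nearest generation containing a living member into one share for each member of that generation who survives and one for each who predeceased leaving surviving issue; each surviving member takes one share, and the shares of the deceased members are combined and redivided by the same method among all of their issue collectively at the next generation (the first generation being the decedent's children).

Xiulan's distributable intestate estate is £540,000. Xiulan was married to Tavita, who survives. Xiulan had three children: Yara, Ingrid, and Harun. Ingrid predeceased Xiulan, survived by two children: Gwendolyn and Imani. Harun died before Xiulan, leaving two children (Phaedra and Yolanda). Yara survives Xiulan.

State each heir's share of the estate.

Tavita first takes £120,000, leaving a balance of £420,000. Tavita then takes one-half of the balance (£210,000), for a total of £330,000. The remaining £210,000 passes to the descendants.
The descendants' portion (£210,000) is divided at the children's generation into 3 shares of £70,000. Yara takes £70,000. The 2 shares of the deceased (Ingrid and Harun) are combined into a pool of £140,000.
That pool (£140,000) is divided at the grandchildren's generation equally among Gwendolyn, Imani, Phaedra, and Yolanda: £35,000 each.

Tavita: £330,000; Yara: £70,000; Gwendolyn: £35,000; Imani: £35,000; Phaedra: £35,000; Yolanda: £35,000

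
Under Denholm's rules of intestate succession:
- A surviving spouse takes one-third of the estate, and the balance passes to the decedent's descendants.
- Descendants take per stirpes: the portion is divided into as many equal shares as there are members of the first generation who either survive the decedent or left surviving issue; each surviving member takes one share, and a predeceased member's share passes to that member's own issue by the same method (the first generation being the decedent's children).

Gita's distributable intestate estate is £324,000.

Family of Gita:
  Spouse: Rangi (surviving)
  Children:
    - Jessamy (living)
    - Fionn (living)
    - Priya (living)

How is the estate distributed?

Rangi: £108,000; Jessamy: £72,000; Fionn: £72,000; Priya: £72,000

Rangi takes one-third of £324,000 = £108,000. The remaining £216,000 passes to the descendants.
The descendants' portion (£216,000) is divided into 3 shares of £72,000: Jessamy, Fionn, and Priya each take £72,000.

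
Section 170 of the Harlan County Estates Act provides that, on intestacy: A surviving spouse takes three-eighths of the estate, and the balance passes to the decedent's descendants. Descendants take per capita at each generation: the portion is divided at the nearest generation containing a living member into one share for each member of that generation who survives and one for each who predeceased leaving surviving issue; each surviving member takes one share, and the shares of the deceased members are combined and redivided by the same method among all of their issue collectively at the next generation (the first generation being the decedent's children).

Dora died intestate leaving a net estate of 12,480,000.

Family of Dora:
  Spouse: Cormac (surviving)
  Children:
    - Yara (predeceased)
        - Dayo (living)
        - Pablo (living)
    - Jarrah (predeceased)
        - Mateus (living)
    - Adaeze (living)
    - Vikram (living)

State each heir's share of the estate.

Cormac: 4,680,000; Dayo: 1,300,000; Pablo: 1,300,000; Mateus: 1,300,000; Adaeze: 1,950,000; Vikram: 1,950,000

Cormac takes three-eighths of 12,480,000 = 4,680,000. The remaining 7,800,000 passes to the descendants.
The descendants' portion (7,800,000) is divided at the children's generation into 4 shares of 1,950,000. Adaeze and Vikram each take 1,950,000. The 2 shares of the deceased (Yara and Jarrah) are combined into a pool of 3,900,000.
That pool (3,900,000) is divided at the grandchildren's generation equally among Dayo, Pablo, and Mateus: 1,300,000 each.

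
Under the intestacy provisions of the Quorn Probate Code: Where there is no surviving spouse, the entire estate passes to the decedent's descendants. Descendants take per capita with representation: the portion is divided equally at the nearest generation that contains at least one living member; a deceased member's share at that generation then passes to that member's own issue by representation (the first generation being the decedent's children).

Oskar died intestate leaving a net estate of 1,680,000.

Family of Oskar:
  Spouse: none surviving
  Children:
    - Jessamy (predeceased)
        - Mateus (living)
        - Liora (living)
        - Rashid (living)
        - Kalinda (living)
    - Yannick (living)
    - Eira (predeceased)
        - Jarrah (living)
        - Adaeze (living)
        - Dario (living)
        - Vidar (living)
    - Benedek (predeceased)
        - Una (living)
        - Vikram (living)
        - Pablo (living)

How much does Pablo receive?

Pablo receives 140,000.

The entire 1,680,000 passes to the descendants.
That amount (1,680,000) is divided into 4 shares of 420,000: Yannick takes 420,000; Jessamy's 420,000 share passes to Jessamy's issue; Eira's 420,000 share passes to Eira's issue; Benedek's 420,000 share passes to Benedek's issue.
Jessamy's share (420,000) is divided into 4 shares of 105,000: Mateus, Liora, Rashid, and Kalinda each take 105,000.
Eira's share (420,000) is divided into 4 shares of 105,000: Jarrah, Adaeze, Dario, and Vidar each take 105,000.
Benedek's share (420,000) is divided into 3 shares of 140,000: Una, Vikram, and Pablo each take 140,000.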